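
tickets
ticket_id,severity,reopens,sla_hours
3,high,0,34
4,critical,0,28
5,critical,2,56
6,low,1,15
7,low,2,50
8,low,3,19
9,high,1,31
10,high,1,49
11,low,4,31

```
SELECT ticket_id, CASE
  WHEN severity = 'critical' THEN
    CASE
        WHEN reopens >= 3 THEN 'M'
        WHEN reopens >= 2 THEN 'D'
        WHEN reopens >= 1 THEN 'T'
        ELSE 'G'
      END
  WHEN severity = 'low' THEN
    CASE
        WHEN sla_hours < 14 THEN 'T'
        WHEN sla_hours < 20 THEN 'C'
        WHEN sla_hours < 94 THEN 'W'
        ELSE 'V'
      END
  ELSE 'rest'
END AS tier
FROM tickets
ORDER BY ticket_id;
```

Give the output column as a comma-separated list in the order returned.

rest, G, D, C, W, C, rest, rest, W

ticket_id=3: severity='high' → outer ELSE → rest
ticket_id=4: severity='critical' → inner[ELSE] → G
ticket_id=5: severity='critical' → inner[reopens >= 2] → D
ticket_id=6: severity='low' → inner[sla_hours < 20] → C
ticket_id=7: severity='low' → inner[sla_hours < 94] → W
ticket_id=8: severity='low' → inner[sla_hours < 20] → C
ticket_id=9: severity='high' → outer ELSE → rest
ticket_id=10: severity='high' → outer ELSE → rest
ticket_id=11: severity='low' → inner[sla_hours < 94] → W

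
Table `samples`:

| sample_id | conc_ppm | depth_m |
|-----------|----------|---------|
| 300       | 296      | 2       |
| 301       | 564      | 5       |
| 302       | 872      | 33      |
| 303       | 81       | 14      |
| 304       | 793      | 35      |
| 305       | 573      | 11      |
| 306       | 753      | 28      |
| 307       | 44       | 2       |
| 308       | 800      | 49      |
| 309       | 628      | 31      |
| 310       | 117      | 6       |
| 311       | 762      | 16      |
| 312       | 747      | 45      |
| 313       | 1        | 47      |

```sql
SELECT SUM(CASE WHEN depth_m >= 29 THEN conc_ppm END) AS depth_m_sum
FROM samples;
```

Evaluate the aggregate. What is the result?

sample_id=300: ✗
sample_id=301: ✗
sample_id=302: ✓ → 872
sample_id=303: ✗
sample_id=304: ✓ → 793
sample_id=305: ✗
sample_id=306: ✗
sample_id=307: ✗
sample_id=308: ✓ → 800
sample_id=309: ✓ → 628
sample_id=310: ✗
sample_id=311: ✗
sample_id=312: ✓ → 747
sample_id=313: ✓ → 1
depth_m_sum = 872 + 793 + 800 + 628 + 747 + 1 = 3841

3841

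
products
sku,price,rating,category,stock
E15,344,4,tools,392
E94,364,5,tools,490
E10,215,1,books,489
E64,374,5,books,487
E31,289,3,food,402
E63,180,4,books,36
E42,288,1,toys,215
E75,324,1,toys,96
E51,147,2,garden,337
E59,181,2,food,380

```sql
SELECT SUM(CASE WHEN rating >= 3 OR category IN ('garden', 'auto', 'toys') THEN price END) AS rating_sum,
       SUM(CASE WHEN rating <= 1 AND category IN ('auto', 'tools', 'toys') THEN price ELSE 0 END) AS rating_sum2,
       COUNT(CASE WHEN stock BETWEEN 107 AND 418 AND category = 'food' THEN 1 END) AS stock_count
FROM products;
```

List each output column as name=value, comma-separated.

[rating_sum: rating >= 3 OR category IN ('garden', 'auto', 'toys')]
sku=E15: ✓ → 344
sku=E94: ✓ → 364
sku=E10: ✗
sku=E64: ✓ → 374
sku=E31: ✓ → 289
sku=E63: ✓ → 180
sku=E42: ✓ → 288
sku=E75: ✓ → 324
sku=E51: ✓ → 147
sku=E59: ✗
rating_sum = 344 + 364 + 374 + 289 + 180 + 288 + 324 + 147 = 2310
—
[rating_sum2: rating <= 1 AND category IN ('auto', 'tools', 'toys')]
sku=E15: ✗
sku=E94: ✗
sku=E10: ✗
sku=E64: ✗
sku=E31: ✗
sku=E63: ✗
sku=E42: ✓ → 288
sku=E75: ✓ → 324
sku=E51: ✗
sku=E59: ✗
rating_sum2 = 288 + 324 = 612
—
[stock_count: stock BETWEEN 107 AND 418 AND category = 'food']
sku=E15: ✗
sku=E94: ✗
sku=E10: ✗
sku=E64: ✗
sku=E31: ✓ → 1
sku=E63: ✗
sku=E42: ✗
sku=E75: ✗
sku=E51: ✗
sku=E59: ✓ → 1
stock_count = COUNT(1, 1) = 2

rating_sum=2310, rating_sum2=612, stock_count=2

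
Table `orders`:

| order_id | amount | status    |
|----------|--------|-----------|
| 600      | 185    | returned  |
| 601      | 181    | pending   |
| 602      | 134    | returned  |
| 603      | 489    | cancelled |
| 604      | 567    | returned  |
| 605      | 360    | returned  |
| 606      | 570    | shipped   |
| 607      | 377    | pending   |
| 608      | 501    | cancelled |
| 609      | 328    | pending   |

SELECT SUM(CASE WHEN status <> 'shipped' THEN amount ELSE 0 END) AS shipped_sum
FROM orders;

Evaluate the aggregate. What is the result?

3122

order_id=600: ✓ → 185
order_id=601: ✓ → 181
order_id=602: ✓ → 134
order_id=603: ✓ → 489
order_id=604: ✓ → 567
order_id=605: ✓ → 360
order_id=606: ✗
order_id=607: ✓ → 377
order_id=608: ✓ → 501
order_id=609: ✓ → 328
shipped_sum = 185 + 181 + 134 + 489 + 567 + 360 + 377 + 501 + 328 = 3122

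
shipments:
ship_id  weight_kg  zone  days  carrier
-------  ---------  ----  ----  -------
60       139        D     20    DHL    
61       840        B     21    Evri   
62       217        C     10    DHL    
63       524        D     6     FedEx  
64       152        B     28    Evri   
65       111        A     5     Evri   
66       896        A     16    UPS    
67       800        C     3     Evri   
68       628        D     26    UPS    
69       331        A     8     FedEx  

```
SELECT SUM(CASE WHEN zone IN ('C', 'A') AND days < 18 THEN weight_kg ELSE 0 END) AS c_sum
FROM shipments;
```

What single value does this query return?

2355

ship_id=60: ✗
ship_id=61: ✗
ship_id=62: ✓ → 217
ship_id=63: ✗
ship_id=64: ✗
ship_id=65: ✓ → 111
ship_id=66: ✓ → 896
ship_id=67: ✓ → 800
ship_id=68: ✗
ship_id=69: ✓ → 331
c_sum = 217 + 111 + 896 + 800 + 331 = 2355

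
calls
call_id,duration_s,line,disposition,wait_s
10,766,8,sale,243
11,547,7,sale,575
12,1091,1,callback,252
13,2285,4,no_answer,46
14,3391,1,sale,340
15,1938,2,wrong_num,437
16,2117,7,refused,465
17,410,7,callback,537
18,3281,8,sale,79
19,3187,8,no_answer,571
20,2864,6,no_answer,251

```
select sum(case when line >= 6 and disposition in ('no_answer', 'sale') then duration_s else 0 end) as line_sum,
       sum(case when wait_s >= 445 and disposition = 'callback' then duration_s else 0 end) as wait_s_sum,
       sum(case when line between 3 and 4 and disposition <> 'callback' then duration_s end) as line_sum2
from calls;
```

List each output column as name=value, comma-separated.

[line_sum: line >= 6 and disposition in ('no_answer', 'sale')]
call_id=10: ✓ → 766
call_id=11: ✓ → 547
call_id=12: ✗
call_id=13: ✗
call_id=14: ✗
call_id=15: ✗
call_id=16: ✗
call_id=17: ✗
call_id=18: ✓ → 3281
call_id=19: ✓ → 3187
call_id=20: ✓ → 2864
line_sum = 766 + 547 + 3281 + 3187 + 2864 = 10645
—
[wait_s_sum: wait_s >= 445 and disposition = 'callback']
call_id=10: ✗
call_id=11: ✗
call_id=12: ✗
call_id=13: ✗
call_id=14: ✗
call_id=15: ✗
call_id=16: ✗
call_id=17: ✓ → 410
call_id=18: ✗
call_id=19: ✗
call_id=20: ✗
wait_s_sum = 410
—
[line_sum2: line between 3 and 4 and disposition <> 'callback']
call_id=10: ✗
call_id=11: ✗
call_id=12: ✗
call_id=13: ✓ → 2285
call_id=14: ✗
call_id=15: ✗
call_id=16: ✗
call_id=17: ✗
call_id=18: ✗
call_id=19: ✗
call_id=20: ✗
line_sum2 = 2285

line_sum=10645, wait_s_sum=410, line_sum2=2285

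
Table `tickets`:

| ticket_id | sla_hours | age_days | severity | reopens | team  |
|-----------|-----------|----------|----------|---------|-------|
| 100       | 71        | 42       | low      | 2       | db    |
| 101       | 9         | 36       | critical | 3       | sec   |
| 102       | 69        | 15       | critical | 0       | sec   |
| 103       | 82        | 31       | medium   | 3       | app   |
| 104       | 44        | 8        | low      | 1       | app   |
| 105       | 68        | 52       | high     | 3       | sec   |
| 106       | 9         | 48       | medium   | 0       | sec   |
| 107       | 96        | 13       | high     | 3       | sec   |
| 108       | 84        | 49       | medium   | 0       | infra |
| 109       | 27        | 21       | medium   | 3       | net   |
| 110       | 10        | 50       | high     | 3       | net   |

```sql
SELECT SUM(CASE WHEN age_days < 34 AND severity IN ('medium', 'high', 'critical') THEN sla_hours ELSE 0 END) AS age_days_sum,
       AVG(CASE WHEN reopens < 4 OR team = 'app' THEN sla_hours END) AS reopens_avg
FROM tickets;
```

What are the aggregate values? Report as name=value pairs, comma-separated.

[age_days_sum: age_days < 34 AND severity IN ('medium', 'high', 'critical')]
ticket_id=100: ✗
ticket_id=101: ✗
ticket_id=102: ✓ → 69
ticket_id=103: ✓ → 82
ticket_id=104: ✗
ticket_id=105: ✗
ticket_id=106: ✗
ticket_id=107: ✓ → 96
ticket_id=108: ✗
ticket_id=109: ✓ → 27
ticket_id=110: ✗
age_days_sum = 69 + 82 + 96 + 27 = 274
—
[reopens_avg: reopens < 4 OR team = 'app']
ticket_id=100: ✓ → 71
ticket_id=101: ✓ → 9
ticket_id=102: ✓ → 69
ticket_id=103: ✓ → 82
ticket_id=104: ✓ → 44
ticket_id=105: ✓ → 68
ticket_id=106: ✓ → 9
ticket_id=107: ✓ → 96
ticket_id=108: ✓ → 84
ticket_id=109: ✓ → 27
ticket_id=110: ✓ → 10
reopens_avg = (71 + 9 + 69 + 82 + 44 + 68 + 9 + 96 + 84 + 27 + 10) / 11 = 51.7272727273

age_days_sum=274, reopens_avg=51.7272727273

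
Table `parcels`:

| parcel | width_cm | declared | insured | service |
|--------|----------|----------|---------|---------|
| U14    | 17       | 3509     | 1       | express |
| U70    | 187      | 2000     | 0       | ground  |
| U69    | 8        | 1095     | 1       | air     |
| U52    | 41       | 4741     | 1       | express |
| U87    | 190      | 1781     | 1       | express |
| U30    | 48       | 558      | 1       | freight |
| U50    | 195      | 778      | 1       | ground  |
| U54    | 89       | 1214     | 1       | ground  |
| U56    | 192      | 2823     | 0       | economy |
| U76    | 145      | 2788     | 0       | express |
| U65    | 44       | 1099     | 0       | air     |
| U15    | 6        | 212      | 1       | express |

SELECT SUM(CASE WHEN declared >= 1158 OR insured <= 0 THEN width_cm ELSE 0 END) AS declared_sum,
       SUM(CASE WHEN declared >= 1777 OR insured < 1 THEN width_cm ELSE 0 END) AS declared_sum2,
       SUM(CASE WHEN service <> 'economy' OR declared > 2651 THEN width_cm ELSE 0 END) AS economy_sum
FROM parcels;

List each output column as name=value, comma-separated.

declared_sum=905, declared_sum2=816, economy_sum=1162

[declared_sum: declared >= 1158 OR insured <= 0]
parcel=U14: ✓ → 17
parcel=U70: ✓ → 187
parcel=U69: ✗
parcel=U52: ✓ → 41
parcel=U87: ✓ → 190
parcel=U30: ✗
parcel=U50: ✗
parcel=U54: ✓ → 89
parcel=U56: ✓ → 192
parcel=U76: ✓ → 145
parcel=U65: ✓ → 44
parcel=U15: ✗
declared_sum = 17 + 187 + 41 + 190 + 89 + 192 + 145 + 44 = 905
—
[declared_sum2: declared >= 1777 OR insured < 1]
parcel=U14: ✓ → 17
parcel=U70: ✓ → 187
parcel=U69: ✗
parcel=U52: ✓ → 41
parcel=U87: ✓ → 190
parcel=U30: ✗
parcel=U50: ✗
parcel=U54: ✗
parcel=U56: ✓ → 192
parcel=U76: ✓ → 145
parcel=U65: ✓ → 44
parcel=U15: ✗
declared_sum2 = 17 + 187 + 41 + 190 + 192 + 145 + 44 = 816
—
[economy_sum: service <> 'economy' OR declared > 2651]
parcel=U14: ✓ → 17
parcel=U70: ✓ → 187
parcel=U69: ✓ → 8
parcel=U52: ✓ → 41
parcel=U87: ✓ → 190
parcel=U30: ✓ → 48
parcel=U50: ✓ → 195
parcel=U54: ✓ → 89
parcel=U56: ✓ → 192
parcel=U76: ✓ → 145
parcel=U65: ✓ → 44
parcel=U15: ✓ → 6
economy_sum = 17 + 187 + 8 + 41 + 190 + 48 + 195 + 89 + 192 + 145 + 44 + 6 = 1162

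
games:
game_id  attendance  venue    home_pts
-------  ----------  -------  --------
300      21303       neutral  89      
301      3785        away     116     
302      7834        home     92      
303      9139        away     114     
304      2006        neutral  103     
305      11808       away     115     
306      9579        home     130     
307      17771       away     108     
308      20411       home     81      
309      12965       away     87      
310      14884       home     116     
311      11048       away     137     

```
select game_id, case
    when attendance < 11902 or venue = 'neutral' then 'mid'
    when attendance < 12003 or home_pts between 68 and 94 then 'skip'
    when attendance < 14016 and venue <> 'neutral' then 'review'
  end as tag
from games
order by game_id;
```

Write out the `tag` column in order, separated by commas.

game_id=300: attendance < 11902 or venue = 'neutral' → mid
game_id=301: attendance < 11902 or venue = 'neutral' → mid
game_id=302: attendance < 11902 or venue = 'neutral' → mid
game_id=303: attendance < 11902 or venue = 'neutral' → mid
game_id=304: attendance < 11902 or venue = 'neutral' → mid
game_id=305: attendance < 11902 or venue = 'neutral' → mid
game_id=306: attendance < 11902 or venue = 'neutral' → mid
game_id=307: (no match → NULL) → NULL
game_id=308: attendance < 12003 or home_pts between 68 and 94 → skip
game_id=309: attendance < 12003 or home_pts between 68 and 94 → skip
game_id=310: (no match → NULL) → NULL
game_id=311: attendance < 11902 or venue = 'neutral' → mid

mid, mid, mid, mid, mid, mid, mid, NULL, skip, skip, NULL, mid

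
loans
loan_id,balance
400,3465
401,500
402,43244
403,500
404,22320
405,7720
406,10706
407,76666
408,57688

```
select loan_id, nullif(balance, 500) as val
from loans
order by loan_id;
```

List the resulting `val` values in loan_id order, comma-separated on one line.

3465, NULL, 43244, NULL, 22320, 7720, 10706, 76666, 57688

loan_id=400: balance=3465 vs 500: differ → 3465
loan_id=401: balance=500 vs 500: equal → NULL
loan_id=402: balance=43244 vs 500: differ → 43244
loan_id=403: balance=500 vs 500: equal → NULL
loan_id=404: balance=22320 vs 500: differ → 22320
loan_id=405: balance=7720 vs 500: differ → 7720
loan_id=406: balance=10706 vs 500: differ → 10706
loan_id=407: balance=76666 vs 500: differ → 76666
loan_id=408: balance=57688 vs 500: differ → 57688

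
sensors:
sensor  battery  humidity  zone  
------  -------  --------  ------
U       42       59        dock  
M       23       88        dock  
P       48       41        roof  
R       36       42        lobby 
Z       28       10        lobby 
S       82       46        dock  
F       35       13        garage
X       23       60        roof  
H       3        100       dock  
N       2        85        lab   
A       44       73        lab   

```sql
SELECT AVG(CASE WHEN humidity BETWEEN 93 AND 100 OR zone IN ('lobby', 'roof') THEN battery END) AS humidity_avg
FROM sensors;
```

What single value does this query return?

27.6

sensor=U: ✗
sensor=M: ✗
sensor=P: ✓ → 48
sensor=R: ✓ → 36
sensor=Z: ✓ → 28
sensor=S: ✗
sensor=F: ✗
sensor=X: ✓ → 23
sensor=H: ✓ → 3
sensor=N: ✗
sensor=A: ✗
humidity_avg = (48 + 36 + 28 + 23 + 3) / 5 = 27.6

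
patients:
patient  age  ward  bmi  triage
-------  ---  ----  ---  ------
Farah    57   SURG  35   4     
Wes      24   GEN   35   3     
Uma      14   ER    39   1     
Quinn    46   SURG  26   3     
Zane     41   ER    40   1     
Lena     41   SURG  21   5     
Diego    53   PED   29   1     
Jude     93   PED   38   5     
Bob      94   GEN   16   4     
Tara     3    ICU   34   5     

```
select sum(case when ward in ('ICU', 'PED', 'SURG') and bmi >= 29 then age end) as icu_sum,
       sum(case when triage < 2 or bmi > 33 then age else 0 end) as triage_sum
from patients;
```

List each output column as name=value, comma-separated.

[icu_sum: ward in ('ICU', 'PED', 'SURG') and bmi >= 29]
patient=Farah: ✓ → 57
patient=Wes: ✗
patient=Uma: ✗
patient=Quinn: ✗
patient=Zane: ✗
patient=Lena: ✗
patient=Diego: ✓ → 53
patient=Jude: ✓ → 93
patient=Bob: ✗
patient=Tara: ✓ → 3
icu_sum = 57 + 53 + 93 + 3 = 206
—
[triage_sum: triage < 2 or bmi > 33]
patient=Farah: ✓ → 57
patient=Wes: ✓ → 24
patient=Uma: ✓ → 14
patient=Quinn: ✗
patient=Zane: ✓ → 41
patient=Lena: ✗
patient=Diego: ✓ → 53
patient=Jude: ✓ → 93
patient=Bob: ✗
patient=Tara: ✓ → 3
triage_sum = 57 + 24 + 14 + 41 + 53 + 93 + 3 = 285

icu_sum=206, triage_sum=285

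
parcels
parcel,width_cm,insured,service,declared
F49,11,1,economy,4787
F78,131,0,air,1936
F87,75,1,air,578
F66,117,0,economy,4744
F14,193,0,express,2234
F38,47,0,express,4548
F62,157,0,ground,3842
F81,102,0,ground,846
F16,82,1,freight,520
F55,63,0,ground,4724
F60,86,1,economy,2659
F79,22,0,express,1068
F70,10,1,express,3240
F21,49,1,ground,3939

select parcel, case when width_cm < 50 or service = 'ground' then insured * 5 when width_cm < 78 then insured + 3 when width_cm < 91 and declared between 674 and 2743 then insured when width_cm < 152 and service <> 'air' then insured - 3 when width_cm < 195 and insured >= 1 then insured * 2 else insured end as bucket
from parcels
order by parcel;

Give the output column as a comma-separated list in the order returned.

parcel=F14: ELSE → 0
parcel=F16: width_cm < 152 and service <> 'air' → -2
parcel=F21: width_cm < 50 or service = 'ground' → 5
parcel=F38: width_cm < 50 or service = 'ground' → 0
parcel=F49: width_cm < 50 or service = 'ground' → 5
parcel=F55: width_cm < 50 or service = 'ground' → 0
parcel=F60: width_cm < 91 and declared between 674 and 2743 → 1
parcel=F62: width_cm < 50 or service = 'ground' → 0
parcel=F66: width_cm < 152 and service <> 'air' → -3
parcel=F70: width_cm < 50 or service = 'ground' → 5
parcel=F78: ELSE → 0
parcel=F79: width_cm < 50 or service = 'ground' → 0
parcel=F81: width_cm < 50 or service = 'ground' → 0
parcel=F87: width_cm < 78 → 4

0, -2, 5, 0, 5, 0, 1, 0, -3, 5, 0, 0, 0, 4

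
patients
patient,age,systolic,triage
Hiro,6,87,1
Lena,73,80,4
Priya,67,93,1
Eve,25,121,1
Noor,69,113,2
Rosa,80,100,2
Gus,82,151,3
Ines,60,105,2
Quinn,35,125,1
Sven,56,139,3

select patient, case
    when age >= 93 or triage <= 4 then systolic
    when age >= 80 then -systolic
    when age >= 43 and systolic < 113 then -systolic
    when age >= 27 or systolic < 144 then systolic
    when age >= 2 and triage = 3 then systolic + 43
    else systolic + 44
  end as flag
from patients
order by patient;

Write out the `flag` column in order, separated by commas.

121, 151, 87, 105, 80, 113, 93, 125, 100, 139

patient=Eve: age >= 93 or triage <= 4 → 121
patient=Gus: age >= 93 or triage <= 4 → 151
patient=Hiro: age >= 93 or triage <= 4 → 87
patient=Ines: age >= 93 or triage <= 4 → 105
patient=Lena: age >= 93 or triage <= 4 → 80
patient=Noor: age >= 93 or triage <= 4 → 113
patient=Priya: age >= 93 or triage <= 4 → 93
patient=Quinn: age >= 93 or triage <= 4 → 125
patient=Rosa: age >= 93 or triage <= 4 → 100
patient=Sven: age >= 93 or triage <= 4 → 139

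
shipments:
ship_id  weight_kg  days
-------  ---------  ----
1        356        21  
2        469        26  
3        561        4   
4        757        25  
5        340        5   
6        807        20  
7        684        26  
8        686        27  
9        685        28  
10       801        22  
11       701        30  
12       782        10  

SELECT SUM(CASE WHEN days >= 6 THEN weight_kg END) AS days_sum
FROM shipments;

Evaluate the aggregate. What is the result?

ship_id=1: ✓ → 356
ship_id=2: ✓ → 469
ship_id=3: ✗
ship_id=4: ✓ → 757
ship_id=5: ✗
ship_id=6: ✓ → 807
ship_id=7: ✓ → 684
ship_id=8: ✓ → 686
ship_id=9: ✓ → 685
ship_id=10: ✓ → 801
ship_id=11: ✓ → 701
ship_id=12: ✓ → 782
days_sum = 356 + 469 + 757 + 807 + 684 + 686 + 685 + 801 + 701 + 782 = 6728

6728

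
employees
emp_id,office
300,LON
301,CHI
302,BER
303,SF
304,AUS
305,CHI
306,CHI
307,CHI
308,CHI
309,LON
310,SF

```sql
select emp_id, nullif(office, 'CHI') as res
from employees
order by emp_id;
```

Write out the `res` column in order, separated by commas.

LON, NULL, BER, SF, AUS, NULL, NULL, NULL, NULL, LON, SF

emp_id=300: office=LON vs CHI: differ → LON
emp_id=301: office=CHI vs CHI: equal → NULL
emp_id=302: office=BER vs CHI: differ → BER
emp_id=303: office=SF vs CHI: differ → SF
emp_id=304: office=AUS vs CHI: differ → AUS
emp_id=305: office=CHI vs CHI: equal → NULL
emp_id=306: office=CHI vs CHI: equal → NULL
emp_id=307: office=CHI vs CHI: equal → NULL
emp_id=308: office=CHI vs CHI: equal → NULL
emp_id=309: office=LON vs CHI: differ → LON
emp_id=310: office=SF vs CHI: differ → SF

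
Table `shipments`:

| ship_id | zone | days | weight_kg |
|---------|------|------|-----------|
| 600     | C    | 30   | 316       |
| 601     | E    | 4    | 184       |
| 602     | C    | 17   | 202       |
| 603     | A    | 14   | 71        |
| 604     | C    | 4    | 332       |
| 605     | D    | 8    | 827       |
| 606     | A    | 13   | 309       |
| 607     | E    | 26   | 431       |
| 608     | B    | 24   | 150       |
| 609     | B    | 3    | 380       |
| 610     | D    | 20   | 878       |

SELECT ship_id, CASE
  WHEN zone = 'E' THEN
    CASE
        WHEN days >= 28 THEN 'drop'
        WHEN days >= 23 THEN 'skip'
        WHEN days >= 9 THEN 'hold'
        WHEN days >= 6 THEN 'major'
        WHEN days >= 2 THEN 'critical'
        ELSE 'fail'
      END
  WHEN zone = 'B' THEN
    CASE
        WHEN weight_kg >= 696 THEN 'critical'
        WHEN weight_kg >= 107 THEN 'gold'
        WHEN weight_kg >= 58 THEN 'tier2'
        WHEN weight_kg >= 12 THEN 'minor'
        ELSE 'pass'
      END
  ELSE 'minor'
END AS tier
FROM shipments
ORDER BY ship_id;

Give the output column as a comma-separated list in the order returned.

minor, critical, minor, minor, minor, minor, minor, skip, gold, gold, minor

ship_id=600: zone='C' → outer ELSE → minor
ship_id=601: zone='E' → inner[days >= 2] → critical
ship_id=602: zone='C' → outer ELSE → minor
ship_id=603: zone='A' → outer ELSE → minor
ship_id=604: zone='C' → outer ELSE → minor
ship_id=605: zone='D' → outer ELSE → minor
ship_id=606: zone='A' → outer ELSE → minor
ship_id=607: zone='E' → inner[days >= 23] → skip
ship_id=608: zone='B' → inner[weight_kg >= 107] → gold
ship_id=609: zone='B' → inner[weight_kg >= 107] → gold
ship_id=610: zone='D' → outer ELSE → minor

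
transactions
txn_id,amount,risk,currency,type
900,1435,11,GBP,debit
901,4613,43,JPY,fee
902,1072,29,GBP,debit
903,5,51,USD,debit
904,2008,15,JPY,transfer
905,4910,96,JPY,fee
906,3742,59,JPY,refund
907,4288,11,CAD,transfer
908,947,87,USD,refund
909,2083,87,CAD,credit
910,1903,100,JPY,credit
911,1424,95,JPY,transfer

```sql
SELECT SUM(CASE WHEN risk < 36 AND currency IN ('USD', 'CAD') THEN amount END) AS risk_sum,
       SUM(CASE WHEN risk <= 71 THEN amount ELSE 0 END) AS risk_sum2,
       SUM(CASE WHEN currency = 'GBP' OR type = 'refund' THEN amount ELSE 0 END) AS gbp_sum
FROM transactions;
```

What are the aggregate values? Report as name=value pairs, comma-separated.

risk_sum=4288, risk_sum2=17163, gbp_sum=7196

[risk_sum: risk < 36 AND currency IN ('USD', 'CAD')]
txn_id=900: ✗
txn_id=901: ✗
txn_id=902: ✗
txn_id=903: ✗
txn_id=904: ✗
txn_id=905: ✗
txn_id=906: ✗
txn_id=907: ✓ → 4288
txn_id=908: ✗
txn_id=909: ✗
txn_id=910: ✗
txn_id=911: ✗
risk_sum = 4288
—
[risk_sum2: risk <= 71]
txn_id=900: ✓ → 1435
txn_id=901: ✓ → 4613
txn_id=902: ✓ → 1072
txn_id=903: ✓ → 5
txn_id=904: ✓ → 2008
txn_id=905: ✗
txn_id=906: ✓ → 3742
txn_id=907: ✓ → 4288
txn_id=908: ✗
txn_id=909: ✗
txn_id=910: ✗
txn_id=911: ✗
risk_sum2 = 1435 + 4613 + 1072 + 5 + 2008 + 3742 + 4288 = 17163
—
[gbp_sum: currency = 'GBP' OR type = 'refund']
txn_id=900: ✓ → 1435
txn_id=901: ✗
txn_id=902: ✓ → 1072
txn_id=903: ✗
txn_id=904: ✗
txn_id=905: ✗
txn_id=906: ✓ → 3742
txn_id=907: ✗
txn_id=908: ✓ → 947
txn_id=909: ✗
txn_id=910: ✗
txn_id=911: ✗
gbp_sum = 1435 + 1072 + 3742 + 947 = 7196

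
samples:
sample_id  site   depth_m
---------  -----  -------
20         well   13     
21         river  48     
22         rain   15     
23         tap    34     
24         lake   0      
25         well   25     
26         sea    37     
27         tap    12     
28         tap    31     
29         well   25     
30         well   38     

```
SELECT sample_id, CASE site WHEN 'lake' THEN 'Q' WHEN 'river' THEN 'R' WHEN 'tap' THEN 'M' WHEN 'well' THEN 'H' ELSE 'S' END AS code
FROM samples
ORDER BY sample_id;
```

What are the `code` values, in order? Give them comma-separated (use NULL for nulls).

H, R, S, M, Q, H, S, M, M, H, H

sample_id=20: site='well' → H
sample_id=21: site='river' → R
sample_id=22: ELSE → S
sample_id=23: site='tap' → M
sample_id=24: site='lake' → Q
sample_id=25: site='well' → H
sample_id=26: ELSE → S
sample_id=27: site='tap' → M
sample_id=28: site='tap' → M
sample_id=29: site='well' → H
sample_id=30: site='well' → H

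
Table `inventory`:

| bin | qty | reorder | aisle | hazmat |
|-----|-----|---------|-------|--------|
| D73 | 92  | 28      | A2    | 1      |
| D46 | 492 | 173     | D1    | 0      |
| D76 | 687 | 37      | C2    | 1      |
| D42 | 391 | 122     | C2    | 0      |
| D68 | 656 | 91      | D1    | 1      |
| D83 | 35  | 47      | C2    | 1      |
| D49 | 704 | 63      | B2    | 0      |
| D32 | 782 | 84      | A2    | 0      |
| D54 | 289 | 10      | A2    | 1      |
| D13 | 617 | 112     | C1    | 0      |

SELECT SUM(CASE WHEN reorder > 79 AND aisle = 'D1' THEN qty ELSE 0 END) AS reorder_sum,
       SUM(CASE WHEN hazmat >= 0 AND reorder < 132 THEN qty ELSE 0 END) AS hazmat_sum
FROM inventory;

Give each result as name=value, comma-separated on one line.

[reorder_sum: reorder > 79 AND aisle = 'D1']
bin=D73: ✗
bin=D46: ✓ → 492
bin=D76: ✗
bin=D42: ✗
bin=D68: ✓ → 656
bin=D83: ✗
bin=D49: ✗
bin=D32: ✗
bin=D54: ✗
bin=D13: ✗
reorder_sum = 492 + 656 = 1148
—
[hazmat_sum: hazmat >= 0 AND reorder < 132]
bin=D73: ✓ → 92
bin=D46: ✗
bin=D76: ✓ → 687
bin=D42: ✓ → 391
bin=D68: ✓ → 656
bin=D83: ✓ → 35
bin=D49: ✓ → 704
bin=D32: ✓ → 782
bin=D54: ✓ → 289
bin=D13: ✓ → 617
hazmat_sum = 92 + 687 + 391 + 656 + 35 + 704 + 782 + 289 + 617 = 4253

reorder_sum=1148, hazmat_sum=4253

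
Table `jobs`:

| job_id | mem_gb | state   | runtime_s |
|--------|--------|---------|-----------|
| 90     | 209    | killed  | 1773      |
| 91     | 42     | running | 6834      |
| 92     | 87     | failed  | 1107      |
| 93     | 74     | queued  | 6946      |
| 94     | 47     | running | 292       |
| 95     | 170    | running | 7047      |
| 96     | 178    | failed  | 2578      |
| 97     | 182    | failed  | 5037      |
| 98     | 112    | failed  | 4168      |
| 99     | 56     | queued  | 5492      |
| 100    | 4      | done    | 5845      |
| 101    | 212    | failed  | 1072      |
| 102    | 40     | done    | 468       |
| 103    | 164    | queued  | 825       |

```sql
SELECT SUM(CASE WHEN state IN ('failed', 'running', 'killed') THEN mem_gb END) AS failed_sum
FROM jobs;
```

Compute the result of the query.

job_id=90: ✓ → 209
job_id=91: ✓ → 42
job_id=92: ✓ → 87
job_id=93: ✗
job_id=94: ✓ → 47
job_id=95: ✓ → 170
job_id=96: ✓ → 178
job_id=97: ✓ → 182
job_id=98: ✓ → 112
job_id=99: ✗
job_id=100: ✗
job_id=101: ✓ → 212
job_id=102: ✗
job_id=103: ✗
failed_sum = 209 + 42 + 87 + 47 + 170 + 178 + 182 + 112 + 212 = 1239

1239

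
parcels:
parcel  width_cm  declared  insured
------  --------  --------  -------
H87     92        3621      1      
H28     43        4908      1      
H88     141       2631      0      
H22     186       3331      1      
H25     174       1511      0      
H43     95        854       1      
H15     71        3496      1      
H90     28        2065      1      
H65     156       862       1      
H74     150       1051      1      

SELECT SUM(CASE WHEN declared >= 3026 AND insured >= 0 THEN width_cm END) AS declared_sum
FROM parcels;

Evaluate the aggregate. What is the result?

parcel=H87: ✓ → 92
parcel=H28: ✓ → 43
parcel=H88: ✗
parcel=H22: ✓ → 186
parcel=H25: ✗
parcel=H43: ✗
parcel=H15: ✓ → 71
parcel=H90: ✗
parcel=H65: ✗
parcel=H74: ✗
declared_sum = 92 + 43 + 186 + 71 = 392

392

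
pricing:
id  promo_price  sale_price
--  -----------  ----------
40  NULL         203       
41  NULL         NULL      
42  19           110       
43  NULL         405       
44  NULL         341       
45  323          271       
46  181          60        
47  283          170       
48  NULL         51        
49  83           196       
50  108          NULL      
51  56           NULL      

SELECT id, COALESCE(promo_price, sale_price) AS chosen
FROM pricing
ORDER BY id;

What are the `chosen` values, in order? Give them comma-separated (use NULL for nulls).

id=40: promo_price=NULL, sale_price=203 → 203
id=41: promo_price=NULL, sale_price=NULL (all NULL) → NULL
id=42: promo_price=19 → 19
id=43: promo_price=NULL, sale_price=405 → 405
id=44: promo_price=NULL, sale_price=341 → 341
id=45: promo_price=323 → 323
id=46: promo_price=181 → 181
id=47: promo_price=283 → 283
id=48: promo_price=NULL, sale_price=51 → 51
id=49: promo_price=83 → 83
id=50: promo_price=108 → 108
id=51: promo_price=56 → 56

203, NULL, 19, 405, 341, 323, 181, 283, 51, 83, 108, 56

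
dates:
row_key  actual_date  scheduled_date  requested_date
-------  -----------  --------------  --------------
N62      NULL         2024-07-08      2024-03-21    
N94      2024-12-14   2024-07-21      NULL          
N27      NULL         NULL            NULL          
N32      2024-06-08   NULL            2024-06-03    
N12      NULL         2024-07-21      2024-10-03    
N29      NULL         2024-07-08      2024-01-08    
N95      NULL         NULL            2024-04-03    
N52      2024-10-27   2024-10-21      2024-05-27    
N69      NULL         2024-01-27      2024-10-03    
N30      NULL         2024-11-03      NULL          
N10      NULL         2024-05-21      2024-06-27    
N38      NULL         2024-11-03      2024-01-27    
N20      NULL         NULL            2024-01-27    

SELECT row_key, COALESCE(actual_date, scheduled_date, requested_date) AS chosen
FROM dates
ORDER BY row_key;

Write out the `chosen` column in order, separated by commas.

2024-05-21, 2024-07-21, 2024-01-27, NULL, 2024-07-08, 2024-11-03, 2024-06-08, 2024-11-03, 2024-10-27, 2024-07-08, 2024-01-27, 2024-12-14, 2024-04-03

row_key=N10: actual_date=NULL, scheduled_date=2024-05-21 → 2024-05-21
row_key=N12: actual_date=NULL, scheduled_date=2024-07-21 → 2024-07-21
row_key=N20: actual_date=NULL, scheduled_date=NULL, requested_date=2024-01-27 → 2024-01-27
row_key=N27: actual_date=NULL, scheduled_date=NULL, requested_date=NULL (all NULL) → NULL
row_key=N29: actual_date=NULL, scheduled_date=2024-07-08 → 2024-07-08
row_key=N30: actual_date=NULL, scheduled_date=2024-11-03 → 2024-11-03
row_key=N32: actual_date=2024-06-08 → 2024-06-08
row_key=N38: actual_date=NULL, scheduled_date=2024-11-03 → 2024-11-03
row_key=N52: actual_date=2024-10-27 → 2024-10-27
row_key=N62: actual_date=NULL, scheduled_date=2024-07-08 → 2024-07-08
row_key=N69: actual_date=NULL, scheduled_date=2024-01-27 → 2024-01-27
row_key=N94: actual_date=2024-12-14 → 2024-12-14
row_key=N95: actual_date=NULL, scheduled_date=NULL, requested_date=2024-04-03 → 2024-04-03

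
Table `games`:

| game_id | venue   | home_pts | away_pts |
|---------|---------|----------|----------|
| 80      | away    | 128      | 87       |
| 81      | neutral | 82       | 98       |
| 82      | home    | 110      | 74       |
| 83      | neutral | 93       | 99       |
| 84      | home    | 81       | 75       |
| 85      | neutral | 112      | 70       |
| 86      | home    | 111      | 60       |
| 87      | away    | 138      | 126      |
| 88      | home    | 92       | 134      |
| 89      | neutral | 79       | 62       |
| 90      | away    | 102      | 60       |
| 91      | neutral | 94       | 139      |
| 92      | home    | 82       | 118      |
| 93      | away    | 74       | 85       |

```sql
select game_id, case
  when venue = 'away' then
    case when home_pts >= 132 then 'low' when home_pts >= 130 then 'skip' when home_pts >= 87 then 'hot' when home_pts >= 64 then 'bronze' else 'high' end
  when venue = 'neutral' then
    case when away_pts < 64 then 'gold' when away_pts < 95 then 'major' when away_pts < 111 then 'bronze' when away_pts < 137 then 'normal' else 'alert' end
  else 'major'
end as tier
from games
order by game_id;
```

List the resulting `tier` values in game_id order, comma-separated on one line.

game_id=80: venue='away' → inner[home_pts >= 87] → hot
game_id=81: venue='neutral' → inner[away_pts < 111] → bronze
game_id=82: venue='home' → outer ELSE → major
game_id=83: venue='neutral' → inner[away_pts < 111] → bronze
game_id=84: venue='home' → outer ELSE → major
game_id=85: venue='neutral' → inner[away_pts < 95] → major
game_id=86: venue='home' → outer ELSE → major
game_id=87: venue='away' → inner[home_pts >= 132] → low
game_id=88: venue='home' → outer ELSE → major
game_id=89: venue='neutral' → inner[away_pts < 64] → gold
game_id=90: venue='away' → inner[home_pts >= 87] → hot
game_id=91: venue='neutral' → inner[ELSE] → alert
game_id=92: venue='home' → outer ELSE → major
game_id=93: venue='away' → inner[home_pts >= 64] → bronze

hot, bronze, major, bronze, major, major, major, low, major, gold, hot, alert, major, bronze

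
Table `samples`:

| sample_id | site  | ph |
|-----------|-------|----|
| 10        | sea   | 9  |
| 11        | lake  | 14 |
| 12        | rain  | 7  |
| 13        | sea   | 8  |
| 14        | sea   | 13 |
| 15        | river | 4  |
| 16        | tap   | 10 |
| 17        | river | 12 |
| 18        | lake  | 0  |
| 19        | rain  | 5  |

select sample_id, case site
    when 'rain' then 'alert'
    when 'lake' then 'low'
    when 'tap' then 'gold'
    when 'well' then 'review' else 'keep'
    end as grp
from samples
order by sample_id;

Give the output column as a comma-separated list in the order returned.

sample_id=10: ELSE → keep
sample_id=11: site='lake' → low
sample_id=12: site='rain' → alert
sample_id=13: ELSE → keep
sample_id=14: ELSE → keep
sample_id=15: ELSE → keep
sample_id=16: site='tap' → gold
sample_id=17: ELSE → keep
sample_id=18: site='lake' → low
sample_id=19: site='rain' → alert

keep, low, alert, keep, keep, keep, gold, keep, low, alert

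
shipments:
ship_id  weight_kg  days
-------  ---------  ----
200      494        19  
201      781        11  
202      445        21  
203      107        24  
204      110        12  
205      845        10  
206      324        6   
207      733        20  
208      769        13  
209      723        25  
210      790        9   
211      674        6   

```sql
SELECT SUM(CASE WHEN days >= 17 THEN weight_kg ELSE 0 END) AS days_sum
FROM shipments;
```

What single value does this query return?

2502

ship_id=200: ✓ → 494
ship_id=201: ✗
ship_id=202: ✓ → 445
ship_id=203: ✓ → 107
ship_id=204: ✗
ship_id=205: ✗
ship_id=206: ✗
ship_id=207: ✓ → 733
ship_id=208: ✗
ship_id=209: ✓ → 723
ship_id=210: ✗
ship_id=211: ✗
days_sum = 494 + 445 + 107 + 733 + 723 = 2502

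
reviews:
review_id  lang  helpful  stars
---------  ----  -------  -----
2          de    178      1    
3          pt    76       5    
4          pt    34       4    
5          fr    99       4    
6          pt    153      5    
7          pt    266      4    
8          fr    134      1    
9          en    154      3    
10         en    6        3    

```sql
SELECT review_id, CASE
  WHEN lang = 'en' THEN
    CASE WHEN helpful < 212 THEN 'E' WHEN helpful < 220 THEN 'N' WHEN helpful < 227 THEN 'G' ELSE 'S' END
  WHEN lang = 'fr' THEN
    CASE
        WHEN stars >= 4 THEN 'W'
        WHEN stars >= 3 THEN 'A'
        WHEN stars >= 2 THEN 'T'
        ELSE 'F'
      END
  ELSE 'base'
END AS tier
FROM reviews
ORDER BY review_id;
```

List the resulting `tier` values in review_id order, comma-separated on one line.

review_id=2: lang='de' → outer ELSE → base
review_id=3: lang='pt' → outer ELSE → base
review_id=4: lang='pt' → outer ELSE → base
review_id=5: lang='fr' → inner[stars >= 4] → W
review_id=6: lang='pt' → outer ELSE → base
review_id=7: lang='pt' → outer ELSE → base
review_id=8: lang='fr' → inner[ELSE] → F
review_id=9: lang='en' → inner[helpful < 212] → E
review_id=10: lang='en' → inner[helpful < 212] → E

base, base, base, W, base, base, F, E, E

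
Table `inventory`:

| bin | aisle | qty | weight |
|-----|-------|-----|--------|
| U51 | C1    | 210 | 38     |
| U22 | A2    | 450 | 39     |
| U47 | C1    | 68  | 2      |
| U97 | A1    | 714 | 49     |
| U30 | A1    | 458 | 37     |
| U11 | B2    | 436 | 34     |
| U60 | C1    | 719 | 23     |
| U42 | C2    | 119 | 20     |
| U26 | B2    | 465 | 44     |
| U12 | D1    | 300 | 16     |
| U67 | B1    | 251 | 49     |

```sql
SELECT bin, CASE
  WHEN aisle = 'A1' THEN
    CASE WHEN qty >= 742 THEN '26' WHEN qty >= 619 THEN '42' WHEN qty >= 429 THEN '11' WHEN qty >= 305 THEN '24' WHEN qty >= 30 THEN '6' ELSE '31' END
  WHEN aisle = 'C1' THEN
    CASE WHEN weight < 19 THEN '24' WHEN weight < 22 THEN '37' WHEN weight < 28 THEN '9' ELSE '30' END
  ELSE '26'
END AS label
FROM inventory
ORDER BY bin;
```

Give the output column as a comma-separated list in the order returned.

26, 26, 26, 26, 11, 26, 24, 30, 9, 26, 42

bin=U11: aisle='B2' → outer ELSE → 26
bin=U12: aisle='D1' → outer ELSE → 26
bin=U22: aisle='A2' → outer ELSE → 26
bin=U26: aisle='B2' → outer ELSE → 26
bin=U30: aisle='A1' → inner[qty >= 429] → 11
bin=U42: aisle='C2' → outer ELSE → 26
bin=U47: aisle='C1' → inner[weight < 19] → 24
bin=U51: aisle='C1' → inner[ELSE] → 30
bin=U60: aisle='C1' → inner[weight < 28] → 9
bin=U67: aisle='B1' → outer ELSE → 26
bin=U97: aisle='A1' → inner[qty >= 619] → 42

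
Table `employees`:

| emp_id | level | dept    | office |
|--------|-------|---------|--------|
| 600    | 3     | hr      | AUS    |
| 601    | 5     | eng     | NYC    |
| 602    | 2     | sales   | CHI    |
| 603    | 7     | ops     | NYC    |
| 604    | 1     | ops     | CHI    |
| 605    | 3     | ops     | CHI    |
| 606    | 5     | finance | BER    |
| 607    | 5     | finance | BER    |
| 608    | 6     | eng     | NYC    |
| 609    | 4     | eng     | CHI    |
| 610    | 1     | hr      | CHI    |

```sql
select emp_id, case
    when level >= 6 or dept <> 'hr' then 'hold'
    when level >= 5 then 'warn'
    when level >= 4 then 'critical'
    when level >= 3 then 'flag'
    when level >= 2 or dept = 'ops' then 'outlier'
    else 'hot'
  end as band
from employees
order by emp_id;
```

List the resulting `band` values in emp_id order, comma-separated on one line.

emp_id=600: level >= 3 → flag
emp_id=601: level >= 6 or dept <> 'hr' → hold
emp_id=602: level >= 6 or dept <> 'hr' → hold
emp_id=603: level >= 6 or dept <> 'hr' → hold
emp_id=604: level >= 6 or dept <> 'hr' → hold
emp_id=605: level >= 6 or dept <> 'hr' → hold
emp_id=606: level >= 6 or dept <> 'hr' → hold
emp_id=607: level >= 6 or dept <> 'hr' → hold
emp_id=608: level >= 6 or dept <> 'hr' → hold
emp_id=609: level >= 6 or dept <> 'hr' → hold
emp_id=610: ELSE → hot

flag, hold, hold, hold, hold, hold, hold, hold, hold, hold, hot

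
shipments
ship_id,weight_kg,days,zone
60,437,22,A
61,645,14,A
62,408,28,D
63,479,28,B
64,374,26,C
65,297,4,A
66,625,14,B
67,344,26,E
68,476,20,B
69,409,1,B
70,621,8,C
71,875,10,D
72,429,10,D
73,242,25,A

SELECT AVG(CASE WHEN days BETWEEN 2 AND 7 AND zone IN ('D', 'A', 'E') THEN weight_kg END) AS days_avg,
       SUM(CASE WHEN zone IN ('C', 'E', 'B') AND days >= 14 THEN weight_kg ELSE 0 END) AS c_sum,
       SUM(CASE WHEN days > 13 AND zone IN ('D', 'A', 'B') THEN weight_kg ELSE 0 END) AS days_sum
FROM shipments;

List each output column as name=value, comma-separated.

[days_avg: days BETWEEN 2 AND 7 AND zone IN ('D', 'A', 'E')]
ship_id=60: ✗
ship_id=61: ✗
ship_id=62: ✗
ship_id=63: ✗
ship_id=64: ✗
ship_id=65: ✓ → 297
ship_id=66: ✗
ship_id=67: ✗
ship_id=68: ✗
ship_id=69: ✗
ship_id=70: ✗
ship_id=71: ✗
ship_id=72: ✗
ship_id=73: ✗
days_avg = 297
—
[c_sum: zone IN ('C', 'E', 'B') AND days >= 14]
ship_id=60: ✗
ship_id=61: ✗
ship_id=62: ✗
ship_id=63: ✓ → 479
ship_id=64: ✓ → 374
ship_id=65: ✗
ship_id=66: ✓ → 625
ship_id=67: ✓ → 344
ship_id=68: ✓ → 476
ship_id=69: ✗
ship_id=70: ✗
ship_id=71: ✗
ship_id=72: ✗
ship_id=73: ✗
c_sum = 479 + 374 + 625 + 344 + 476 = 2298
—
[days_sum: days > 13 AND zone IN ('D', 'A', 'B')]
ship_id=60: ✓ → 437
ship_id=61: ✓ → 645
ship_id=62: ✓ → 408
ship_id=63: ✓ → 479
ship_id=64: ✗
ship_id=65: ✗
ship_id=66: ✓ → 625
ship_id=67: ✗
ship_id=68: ✓ → 476
ship_id=69: ✗
ship_id=70: ✗
ship_id=71: ✗
ship_id=72: ✗
ship_id=73: ✓ → 242
days_sum = 437 + 645 + 408 + 479 + 625 + 476 + 242 = 3312

days_avg=297, c_sum=2298, days_sum=3312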